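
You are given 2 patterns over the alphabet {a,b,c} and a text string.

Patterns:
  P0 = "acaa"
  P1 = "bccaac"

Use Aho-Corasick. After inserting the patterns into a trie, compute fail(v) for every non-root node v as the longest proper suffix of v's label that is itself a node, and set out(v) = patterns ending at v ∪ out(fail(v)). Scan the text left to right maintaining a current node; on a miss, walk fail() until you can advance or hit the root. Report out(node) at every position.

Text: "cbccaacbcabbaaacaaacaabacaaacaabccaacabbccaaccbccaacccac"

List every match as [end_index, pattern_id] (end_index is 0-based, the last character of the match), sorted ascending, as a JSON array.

Build:
Trie nodes:
  0='ε' goto a→1 b→5
  1='a' goto c→2
  2='ac' goto a→3
  3='aca' goto a→4
  4='acaa' goto ·  [P0 ends]
  5='b' goto c→6
  6='bc' goto c→7
  7='bcc' goto a→8
  8='bcca' goto a→9
  9='bccaa' goto c→10
  10='bccaac' goto ·  [P1 ends]

Failure links (BFS by depth):
  n1('a'): parent n0 fail=0; on 'a' 0 → fail=0;  out ∅∪∅=∅
  n5('b'): parent n0 fail=0; on 'b' 0 → fail=0;  out ∅∪∅=∅
  n2('ac'): parent n1 fail=0; on 'c' 0 → fail=0;  out ∅∪∅=∅
  n6('bc'): parent n5 fail=0; on 'c' 0 → fail=0;  out ∅∪∅=∅
  n3('aca'): parent n2 fail=0; on 'a' 0 → fail=1;  out ∅∪∅=∅
  n7('bcc'): parent n6 fail=0; on 'c' 0 → fail=0;  out ∅∪∅=∅
  n4('acaa'): parent n3 fail=1; on 'a' 1→0 → fail=1;  out {0}∪∅={0}
  n8('bcca'): parent n7 fail=0; on 'a' 0 → fail=1;  out ∅∪∅=∅
  n9('bccaa'): parent n8 fail=1; on 'a' 1→0 → fail=1;  out ∅∪∅=∅
  n10('bccaac'): parent n9 fail=1; on 'c' 1 → fail=2;  out {1}∪∅={1}

Scan:
pos 0 'c': at 0
pos 1 'b': at 5
pos 2 'c': at 6
pos 3 'c': at 7
pos 4 'a': at 8
pos 5 'a': at 9
pos 6 'c': at 10  emit P1@[1:6]
pos 7 'b': at 5 ·f
pos 8 'c': at 6
pos 9 'a': at 1 ·f
pos 10 'b': at 5 ·f
pos 11 'b': at 5 ·f
pos 12 'a': at 1 ·f
pos 13 'a': at 1 ·f
pos 14 'a': at 1 ·f
pos 15 'c': at 2
pos 16 'a': at 3
pos 17 'a': at 4  emit P0@[14:17]
pos 18 'a': at 1 ·f
pos 19 'c': at 2
pos 20 'a': at 3
pos 21 'a': at 4  emit P0@[18:21]
pos 22 'b': at 5 ·f
pos 23 'a': at 1 ·f
pos 24 'c': at 2
pos 25 'a': at 3
pos 26 'a': at 4  emit P0@[23:26]
pos 27 'a': at 1 ·f
pos 28 'c': at 2
pos 29 'a': at 3
pos 30 'a': at 4  emit P0@[27:30]
pos 31 'b': at 5 ·f
pos 32 'c': at 6
pos 33 'c': at 7
pos 34 'a': at 8
pos 35 'a': at 9
pos 36 'c': at 10  emit P1@[31:36]
pos 37 'a': at 3 ·f
pos 38 'b': at 5 ·f
pos 39 'b': at 5 ·f
pos 40 'c': at 6
pos 41 'c': at 7
pos 42 'a': at 8
pos 43 'a': at 9
pos 44 'c': at 10  emit P1@[39:44]
pos 45 'c': at 0 ·f
pos 46 'b': at 5
pos 47 'c': at 6
pos 48 'c': at 7
pos 49 'a': at 8
pos 50 'a': at 9
pos 51 'c': at 10  emit P1@[46:51]
pos 52 'c': at 0 ·f
pos 53 'c': at 0
pos 54 'a': at 1
pos 55 'c': at 2

Result: [[6,1],[17,0],[21,0],[26,0],[30,0],[36,1],[44,1],[51,1]]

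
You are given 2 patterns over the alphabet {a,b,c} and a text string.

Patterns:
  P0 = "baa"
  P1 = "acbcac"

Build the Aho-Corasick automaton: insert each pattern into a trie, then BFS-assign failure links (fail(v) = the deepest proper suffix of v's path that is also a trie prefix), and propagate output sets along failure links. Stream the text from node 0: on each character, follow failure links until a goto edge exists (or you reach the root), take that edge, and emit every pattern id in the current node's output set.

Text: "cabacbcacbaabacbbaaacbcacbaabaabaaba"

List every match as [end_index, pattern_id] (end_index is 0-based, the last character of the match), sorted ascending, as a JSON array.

Construct AC machine:
Trie nodes:
  0='ε' goto a→4 b→1
  1='b' goto a→2
  2='ba' goto a→3
  3='baa' goto ·  ←P0
  4='a' goto c→5
  5='ac' goto b→6
  6='acb' goto c→7
  7='acbc' goto a→8
  8='acbca' goto c→9
  9='acbcac' goto ·  ←P1

Failure links (BFS by depth):
  n1('b'): parent n0 fail=0; on 'b' 0 → fail=0;  out ∅∪∅=∅
  n4('a'): parent n0 fail=0; on 'a' 0 → fail=0;  out ∅∪∅=∅
  n2('ba'): parent n1 fail=0; on 'a' 0 → fail=4;  out ∅∪∅=∅
  n5('ac'): parent n4 fail=0; on 'c' 0 → fail=0;  out ∅∪∅=∅
  n3('baa'): parent n2 fail=4; on 'a' 4→0 → fail=4;  out {0}∪∅={0}
  n6('acb'): parent n5 fail=0; on 'b' 0 → fail=1;  out ∅∪∅=∅
  n7('acbc'): parent n6 fail=1; on 'c' 1→0 → fail=0;  out ∅∪∅=∅
  n8('acbca'): parent n7 fail=0; on 'a' 0 → fail=4;  out ∅∪∅=∅
  n9('acbcac'): parent n8 fail=4; on 'c' 4 → fail=5;  out {1}∪∅={1}

Scan:
pos 0 'c': at 0
pos 1 'a': at 4
pos 2 'b': at 1 (via fail)
pos 3 'a': at 2
pos 4 'c': at 5 (via fail)
pos 5 'b': at 6
pos 6 'c': at 7
pos 7 'a': at 8
pos 8 'c': at 9  → match P1@[3:8]
pos 9 'b': at 6 (via fail)
pos 10 'a': at 2 (via fail)
pos 11 'a': at 3  → match P0@[9:11]
pos 12 'b': at 1 (via fail)
pos 13 'a': at 2
pos 14 'c': at 5 (via fail)
pos 15 'b': at 6
pos 16 'b': at 1 (via fail)
pos 17 'a': at 2
pos 18 'a': at 3  → match P0@[16:18]
pos 19 'a': at 4 (via fail)
pos 20 'c': at 5
pos 21 'b': at 6
pos 22 'c': at 7
pos 23 'a': at 8
pos 24 'c': at 9  → match P1@[19:24]
pos 25 'b': at 6 (via fail)
pos 26 'a': at 2 (via fail)
pos 27 'a': at 3  → match P0@[25:27]
pos 28 'b': at 1 (via fail)
pos 29 'a': at 2
pos 30 'a': at 3  → match P0@[28:30]
pos 31 'b': at 1 (via fail)
pos 32 'a': at 2
pos 33 'a': at 3  → match P0@[31:33]
pos 34 'b': at 1 (via fail)
pos 35 'a': at 2

All matches (sorted): [[8,1],[11,0],[18,0],[24,1],[27,0],[30,0],[33,0]]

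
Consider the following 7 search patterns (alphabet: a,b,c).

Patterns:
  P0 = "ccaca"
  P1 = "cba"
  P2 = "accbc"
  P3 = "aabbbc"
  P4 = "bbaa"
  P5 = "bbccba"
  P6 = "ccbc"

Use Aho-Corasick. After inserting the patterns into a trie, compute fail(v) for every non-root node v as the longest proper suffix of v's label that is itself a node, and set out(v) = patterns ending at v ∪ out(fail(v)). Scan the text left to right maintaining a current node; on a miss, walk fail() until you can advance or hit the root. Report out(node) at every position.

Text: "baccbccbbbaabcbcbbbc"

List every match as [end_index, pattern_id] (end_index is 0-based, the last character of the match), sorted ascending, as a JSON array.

Construct AC machine:
Trie (insert patterns):
  n0 'ε': a→8 b→18 c→1
  n1 'c': b→6 c→2
  n2 'cc': a→3 b→26
  n3 'cca': c→4
  n4 'ccac': a→5
  n5 'ccaca': ·  ←P0
  n6 'cb': a→7
  n7 'cba': ·  ←P1
  n8 'a': a→13 c→9
  n9 'ac': c→10
  n10 'acc': b→11
  n11 'accb': c→12
  n12 'accbc': ·  ←P2
  n13 'aa': b→14
  n14 'aab': b→15
  n15 'aabb': b→16
  n16 'aabbb': c→17
  n17 'aabbbc': ·  ←P3
  n18 'b': b→19
  n19 'bb': a→20 c→22
  n20 'bba': a→21
  n21 'bbaa': ·  ←P4
  n22 'bbc': c→23
  n23 'bbcc': b→24
  n24 'bbccb': a→25
  n25 'bbccba': ·  ←P5
  n26 'ccb': c→27
  n27 'ccbc': ·  ←P6

Failure links (BFS by depth):
  n1('c'): parent n0 fail=0; on 'c' 0 → fail=0;  out ∅∪∅=∅
  n8('a'): parent n0 fail=0; on 'a' 0 → fail=0;  out ∅∪∅=∅
  n18('b'): parent n0 fail=0; on 'b' 0 → fail=0;  out ∅∪∅=∅
  n2('cc'): parent n1 fail=0; on 'c' 0 → fail=1;  out ∅∪∅=∅
  n6('cb'): parent n1 fail=0; on 'b' 0 → fail=18;  out ∅∪∅=∅
  n9('ac'): parent n8 fail=0; on 'c' 0 → fail=1;  out ∅∪∅=∅
  n13('aa'): parent n8 fail=0; on 'a' 0 → fail=8;  out ∅∪∅=∅
  n19('bb'): parent n18 fail=0; on 'b' 0 → fail=18;  out ∅∪∅=∅
  n3('cca'): parent n2 fail=1; on 'a' 1→0 → fail=8;  out ∅∪∅=∅
  n7('cba'): parent n6 fail=18; on 'a' 18→0 → fail=8;  out {1}∪∅={1}
  n10('acc'): parent n9 fail=1; on 'c' 1 → fail=2;  out ∅∪∅=∅
  n14('aab'): parent n13 fail=8; on 'b' 8→0 → fail=18;  out ∅∪∅=∅
  n20('bba'): parent n19 fail=18; on 'a' 18→0 → fail=8;  out ∅∪∅=∅
  n22('bbc'): parent n19 fail=18; on 'c' 18→0 → fail=1;  out ∅∪∅=∅
  n26('ccb'): parent n2 fail=1; on 'b' 1 → fail=6;  out ∅∪∅=∅
  n4('ccac'): parent n3 fail=8; on 'c' 8 → fail=9;  out ∅∪∅=∅
  n11('accb'): parent n10 fail=2; on 'b' 2 → fail=26;  out ∅∪∅=∅
  n15('aabb'): parent n14 fail=18; on 'b' 18 → fail=19;  out ∅∪∅=∅
  n21('bbaa'): parent n20 fail=8; on 'a' 8 → fail=13;  out {4}∪∅={4}
  n23('bbcc'): parent n22 fail=1; on 'c' 1 → fail=2;  out ∅∪∅=∅
  n27('ccbc'): parent n26 fail=6; on 'c' 6→18→0 → fail=1;  out {6}∪∅={6}
  n5('ccaca'): parent n4 fail=9; on 'a' 9→1→0 → fail=8;  out {0}∪∅={0}
  n12('accbc'): parent n11 fail=26; on 'c' 26 → fail=27;  out {2}∪{6}={2,6}
  n16('aabbb'): parent n15 fail=19; on 'b' 19→18 → fail=19;  out ∅∪∅=∅
  n24('bbccb'): parent n23 fail=2; on 'b' 2 → fail=26;  out ∅∪∅=∅
  n17('aabbbc'): parent n16 fail=19; on 'c' 19 → fail=22;  out {3}∪∅={3}
  n25('bbccba'): parent n24 fail=26; on 'a' 26→6 → fail=7;  out {5}∪{1}={1,5}

Scan:
pos 0 'b': at 18
pos 1 'a': at 8 (via fail)
pos 2 'c': at 9
pos 3 'c': at 10
pos 4 'b': at 11
pos 5 'c': at 12  emit P2@[1:5],P6@[2:5]
pos 6 'c': at 2 (via fail)
pos 7 'b': at 26
pos 8 'b': at 19 (via fail)
pos 9 'b': at 19 (via fail)
pos 10 'a': at 20
pos 11 'a': at 21  emit P4@[8:11]
pos 12 'b': at 14 (via fail)
pos 13 'c': at 1 (via fail)
pos 14 'b': at 6
pos 15 'c': at 1 (via fail)
pos 16 'b': at 6
pos 17 'b': at 19 (via fail)
pos 18 'b': at 19 (via fail)
pos 19 'c': at 22

Result: [[5,2],[5,6],[11,4]]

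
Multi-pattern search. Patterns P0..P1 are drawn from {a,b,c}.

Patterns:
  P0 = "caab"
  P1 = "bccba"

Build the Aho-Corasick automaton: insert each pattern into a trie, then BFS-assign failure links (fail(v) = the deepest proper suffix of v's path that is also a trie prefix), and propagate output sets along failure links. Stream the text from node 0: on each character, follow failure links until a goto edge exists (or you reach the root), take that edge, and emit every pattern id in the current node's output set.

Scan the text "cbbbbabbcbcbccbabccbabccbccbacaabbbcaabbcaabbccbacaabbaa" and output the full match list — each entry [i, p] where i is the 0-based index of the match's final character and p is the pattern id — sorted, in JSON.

Construct AC machine:
Trie nodes:
  0='ε' goto b→5 c→1
  1='c' goto a→2
  2='ca' goto a→3
  3='caa' goto b→4
  4='caab' goto ·  ←P0
  5='b' goto c→6
  6='bc' goto c→7
  7='bcc' goto b→8
  8='bccb' goto a→9
  9='bccba' goto ·  ←P1

BFS fail/out derivation:
  fail(1) 'c': from fail(0)=0 chase 'c': 0 ⇒ 0;  out=∅∪out(0)=∅
  fail(5) 'b': from fail(0)=0 chase 'b': 0 ⇒ 0;  out=∅∪out(0)=∅
  fail(2) 'ca': from fail(1)=0 chase 'a': 0 ⇒ 0;  out=∅∪out(0)=∅
  fail(6) 'bc': from fail(5)=0 chase 'c': 0 ⇒ 1;  out=∅∪out(1)=∅
  fail(3) 'caa': from fail(2)=0 chase 'a': 0 ⇒ 0;  out=∅∪out(0)=∅
  fail(7) 'bcc': from fail(6)=1 chase 'c': 1→0 ⇒ 1;  out=∅∪out(1)=∅
  fail(4) 'caab': from fail(3)=0 chase 'b': 0 ⇒ 5;  out={0}∪out(5)={0}
  fail(8) 'bccb': from fail(7)=1 chase 'b': 1→0 ⇒ 5;  out=∅∪out(5)=∅
  fail(9) 'bccba': from fail(8)=5 chase 'a': 5→0 ⇒ 0;  out={1}∪out(0)={1}

Scan:
[0] read 'c'  n0⇒n1
[1] read 'b'  n1⇒n5 (fail-walked)
[2] read 'b'  n5⇒n5 (fail-walked)
[3] read 'b'  n5⇒n5 (fail-walked)
[4] read 'b'  n5⇒n5 (fail-walked)
[5] read 'a'  n5⇒n0 (fail-walked)
[6] read 'b'  n0⇒n5
[7] read 'b'  n5⇒n5 (fail-walked)
[8] read 'c'  n5⇒n6
[9] read 'b'  n6⇒n5 (fail-walked)
[10] read 'c'  n5⇒n6
[11] read 'b'  n6⇒n5 (fail-walked)
[12] read 'c'  n5⇒n6
[13] read 'c'  n6⇒n7
[14] read 'b'  n7⇒n8
[15] read 'a'  n8⇒n9  → match P1@[11:15]
[16] read 'b'  n9⇒n5 (fail-walked)
[17] read 'c'  n5⇒n6
[18] read 'c'  n6⇒n7
[19] read 'b'  n7⇒n8
[20] read 'a'  n8⇒n9  → match P1@[16:20]
[21] read 'b'  n9⇒n5 (fail-walked)
[22] read 'c'  n5⇒n6
[23] read 'c'  n6⇒n7
[24] read 'b'  n7⇒n8
[25] read 'c'  n8⇒n6 (fail-walked)
[26] read 'c'  n6⇒n7
[27] read 'b'  n7⇒n8
[28] read 'a'  n8⇒n9  → match P1@[24:28]
[29] read 'c'  n9⇒n1 (fail-walked)
[30] read 'a'  n1⇒n2
[31] read 'a'  n2⇒n3
[32] read 'b'  n3⇒n4  → match P0@[29:32]
[33] read 'b'  n4⇒n5 (fail-walked)
[34] read 'b'  n5⇒n5 (fail-walked)
[35] read 'c'  n5⇒n6
[36] read 'a'  n6⇒n2 (fail-walked)
[37] read 'a'  n2⇒n3
[38] read 'b'  n3⇒n4  → match P0@[35:38]
[39] read 'b'  n4⇒n5 (fail-walked)
[40] read 'c'  n5⇒n6
[41] read 'a'  n6⇒n2 (fail-walked)
[42] read 'a'  n2⇒n3
[43] read 'b'  n3⇒n4  → match P0@[40:43]
[44] read 'b'  n4⇒n5 (fail-walked)
[45] read 'c'  n5⇒n6
[46] read 'c'  n6⇒n7
[47] read 'b'  n7⇒n8
[48] read 'a'  n8⇒n9  → match P1@[44:48]
[49] read 'c'  n9⇒n1 (fail-walked)
[50] read 'a'  n1⇒n2
[51] read 'a'  n2⇒n3
[52] read 'b'  n3⇒n4  → match P0@[49:52]
[53] read 'b'  n4⇒n5 (fail-walked)
[54] read 'a'  n5⇒n0 (fail-walked)
[55] read 'a'  n0⇒n0

Result: [[15,1],[20,1],[28,1],[32,0],[38,0],[43,0],[48,1],[52,0]]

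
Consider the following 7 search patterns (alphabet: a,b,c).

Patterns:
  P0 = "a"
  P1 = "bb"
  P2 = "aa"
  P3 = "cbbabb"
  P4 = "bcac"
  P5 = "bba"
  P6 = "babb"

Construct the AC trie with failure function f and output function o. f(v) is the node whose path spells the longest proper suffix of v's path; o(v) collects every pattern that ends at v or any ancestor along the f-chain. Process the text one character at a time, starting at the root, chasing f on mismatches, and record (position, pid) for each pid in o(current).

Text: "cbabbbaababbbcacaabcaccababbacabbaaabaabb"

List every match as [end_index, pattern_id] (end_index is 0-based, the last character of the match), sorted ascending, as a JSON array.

Build automaton:
Trie nodes:
  n0 'ε': a→1 b→2 c→5
  n1 'a': a→4  ←P0
  n2 'b': a→15 b→3 c→11
  n3 'bb': a→14  ←P1
  n4 'aa': ·  ←P2
  n5 'c': b→6
  n6 'cb': b→7
  n7 'cbb': a→8
  n8 'cbba': b→9
  n9 'cbbab': b→10
  n10 'cbbabb': ·  ←P3
  n11 'bc': a→12
  n12 'bca': c→13
  n13 'bcac': ·  ←P4
  n14 'bba': ·  ←P5
  n15 'ba': b→16
  n16 'bab': b→17
  n17 'babb': ·  ←P6

BFS fail/out derivation:
  fail(1) 'a': from fail(0)=0 chase 'a': 0 ⇒ 0;  out={0}∪out(0)={0}
  fail(2) 'b': from fail(0)=0 chase 'b': 0 ⇒ 0;  out=∅∪out(0)=∅
  fail(5) 'c': from fail(0)=0 chase 'c': 0 ⇒ 0;  out=∅∪out(0)=∅
  fail(3) 'bb': from fail(2)=0 chase 'b': 0 ⇒ 2;  out={1}∪out(2)={1}
  fail(4) 'aa': from fail(1)=0 chase 'a': 0 ⇒ 1;  out={2}∪out(1)={0,2}
  fail(6) 'cb': from fail(5)=0 chase 'b': 0 ⇒ 2;  out=∅∪out(2)=∅
  fail(11) 'bc': from fail(2)=0 chase 'c': 0 ⇒ 5;  out=∅∪out(5)=∅
  fail(15) 'ba': from fail(2)=0 chase 'a': 0 ⇒ 1;  out=∅∪out(1)={0}
  fail(7) 'cbb': from fail(6)=2 chase 'b': 2 ⇒ 3;  out=∅∪out(3)={1}
  fail(12) 'bca': from fail(11)=5 chase 'a': 5→0 ⇒ 1;  out=∅∪out(1)={0}
  fail(14) 'bba': from fail(3)=2 chase 'a': 2 ⇒ 15;  out={5}∪out(15)={0,5}
  fail(16) 'bab': from fail(15)=1 chase 'b': 1→0 ⇒ 2;  out=∅∪out(2)=∅
  fail(8) 'cbba': from fail(7)=3 chase 'a': 3 ⇒ 14;  out=∅∪out(14)={0,5}
  fail(13) 'bcac': from fail(12)=1 chase 'c': 1→0 ⇒ 5;  out={4}∪out(5)={4}
  fail(17) 'babb': from fail(16)=2 chase 'b': 2 ⇒ 3;  out={6}∪out(3)={1,6}
  fail(9) 'cbbab': from fail(8)=14 chase 'b': 14→15 ⇒ 16;  out=∅∪out(16)=∅
  fail(10) 'cbbabb': from fail(9)=16 chase 'b': 16 ⇒ 17;  out={3}∪out(17)={1,3,6}

Run:
i=0 'c': node 0→5
i=1 'b': node 5→6
i=2 'a': node 6→15 ·f  ** P0@[2:2]
i=3 'b': node 15→16
i=4 'b': node 16→17  ** P1@[3:4],P6@[1:4]
i=5 'b': node 17→3 ·f  ** P1@[4:5]
i=6 'a': node 3→14  ** P0@[6:6],P5@[4:6]
i=7 'a': node 14→4 ·f  ** P0@[7:7],P2@[6:7]
i=8 'b': node 4→2 ·f
i=9 'a': node 2→15  ** P0@[9:9]
i=10 'b': node 15→16
i=11 'b': node 16→17  ** P1@[10:11],P6@[8:11]
i=12 'b': node 17→3 ·f  ** P1@[11:12]
i=13 'c': node 3→11 ·f
i=14 'a': node 11→12  ** P0@[14:14]
i=15 'c': node 12→13  ** P4@[12:15]
i=16 'a': node 13→1 ·f  ** P0@[16:16]
i=17 'a': node 1→4  ** P0@[17:17],P2@[16:17]
i=18 'b': node 4→2 ·f
i=19 'c': node 2→11
i=20 'a': node 11→12  ** P0@[20:20]
i=21 'c': node 12→13  ** P4@[18:21]
i=22 'c': node 13→5 ·f
i=23 'a': node 5→1 ·f  ** P0@[23:23]
i=24 'b': node 1→2 ·f
i=25 'a': node 2→15  ** P0@[25:25]
i=26 'b': node 15→16
i=27 'b': node 16→17  ** P1@[26:27],P6@[24:27]
i=28 'a': node 17→14 ·f  ** P0@[28:28],P5@[26:28]
i=29 'c': node 14→5 ·f
i=30 'a': node 5→1 ·f  ** P0@[30:30]
i=31 'b': node 1→2 ·f
i=32 'b': node 2→3  ** P1@[31:32]
i=33 'a': node 3→14  ** P0@[33:33],P5@[31:33]
i=34 'a': node 14→4 ·f  ** P0@[34:34],P2@[33:34]
i=35 'a': node 4→4 ·f  ** P0@[35:35],P2@[34:35]
i=36 'b': node 4→2 ·f
i=37 'a': node 2→15  ** P0@[37:37]
i=38 'a': node 15→4 ·f  ** P0@[38:38],P2@[37:38]
i=39 'b': node 4→2 ·f
i=40 'b': node 2→3  ** P1@[39:40]

All matches (sorted): [[2,0],[4,1],[4,6],[5,1],[6,0],[6,5],[7,0],[7,2],[9,0],[11,1],[11,6],[12,1],[14,0],[15,4],[16,0],[17,0],[17,2],[20,0],[21,4],[23,0],[25,0],[27,1],[27,6],[28,0],[28,5],[30,0],[32,1],[33,0],[33,5],[34,0],[34,2],[35,0],[35,2],[37,0],[38,0],[38,2],[40,1]]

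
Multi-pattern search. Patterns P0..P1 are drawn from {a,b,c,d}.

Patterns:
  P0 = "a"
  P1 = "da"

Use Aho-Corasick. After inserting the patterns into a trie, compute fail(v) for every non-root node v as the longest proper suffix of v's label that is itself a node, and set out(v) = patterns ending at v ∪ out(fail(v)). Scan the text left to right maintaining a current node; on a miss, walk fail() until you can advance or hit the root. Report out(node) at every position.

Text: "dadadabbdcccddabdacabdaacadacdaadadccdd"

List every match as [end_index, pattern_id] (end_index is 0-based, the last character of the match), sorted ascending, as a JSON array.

Build:
Trie (insert patterns):
  n0 'ε': a→1 d→2
  n1 'a': ·  ←P0
  n2 'd': a→3
  n3 'da': ·  ←P1

Failure links (BFS by depth):
  fail(1) 'a': from fail(0)=0 chase 'a': 0 ⇒ 0;  out={0}∪out(0)={0}
  fail(2) 'd': from fail(0)=0 chase 'd': 0 ⇒ 0;  out=∅∪out(0)=∅
  fail(3) 'da': from fail(2)=0 chase 'a': 0 ⇒ 1;  out={1}∪out(1)={0,1}

Run:
[0] read 'd'  n0⇒n2
[1] read 'a'  n2⇒n3  emit P0@[1:1],P1@[0:1]
[2] read 'd'  n3⇒n2 (fail-walked)
[3] read 'a'  n2⇒n3  emit P0@[3:3],P1@[2:3]
[4] read 'd'  n3⇒n2 (fail-walked)
[5] read 'a'  n2⇒n3  emit P0@[5:5],P1@[4:5]
[6] read 'b'  n3⇒n0 (fail-walked)
[7] read 'b'  n0⇒n0
[8] read 'd'  n0⇒n2
[9] read 'c'  n2⇒n0 (fail-walked)
[10] read 'c'  n0⇒n0
[11] read 'c'  n0⇒n0
[12] read 'd'  n0⇒n2
[13] read 'd'  n2⇒n2 (fail-walked)
[14] read 'a'  n2⇒n3  emit P0@[14:14],P1@[13:14]
[15] read 'b'  n3⇒n0 (fail-walked)
[16] read 'd'  n0⇒n2
[17] read 'a'  n2⇒n3  emit P0@[17:17],P1@[16:17]
[18] read 'c'  n3⇒n0 (fail-walked)
[19] read 'a'  n0⇒n1  emit P0@[19:19]
[20] read 'b'  n1⇒n0 (fail-walked)
[21] read 'd'  n0⇒n2
[22] read 'a'  n2⇒n3  emit P0@[22:22],P1@[21:22]
[23] read 'a'  n3⇒n1 (fail-walked)  emit P0@[23:23]
[24] read 'c'  n1⇒n0 (fail-walked)
[25] read 'a'  n0⇒n1  emit P0@[25:25]
[26] read 'd'  n1⇒n2 (fail-walked)
[27] read 'a'  n2⇒n3  emit P0@[27:27],P1@[26:27]
[28] read 'c'  n3⇒n0 (fail-walked)
[29] read 'd'  n0⇒n2
[30] read 'a'  n2⇒n3  emit P0@[30:30],P1@[29:30]
[31] read 'a'  n3⇒n1 (fail-walked)  emit P0@[31:31]
[32] read 'd'  n1⇒n2 (fail-walked)
[33] read 'a'  n2⇒n3  emit P0@[33:33],P1@[32:33]
[34] read 'd'  n3⇒n2 (fail-walked)
[35] read 'c'  n2⇒n0 (fail-walked)
[36] read 'c'  n0⇒n0
[37] read 'd'  n0⇒n2
[38] read 'd'  n2⇒n2 (fail-walked)

Matches: [[1,0],[1,1],[3,0],[3,1],[5,0],[5,1],[14,0],[14,1],[17,0],[17,1],[19,0],[22,0],[22,1],[23,0],[25,0],[27,0],[27,1],[30,0],[30,1],[31,0],[33,0],[33,1]]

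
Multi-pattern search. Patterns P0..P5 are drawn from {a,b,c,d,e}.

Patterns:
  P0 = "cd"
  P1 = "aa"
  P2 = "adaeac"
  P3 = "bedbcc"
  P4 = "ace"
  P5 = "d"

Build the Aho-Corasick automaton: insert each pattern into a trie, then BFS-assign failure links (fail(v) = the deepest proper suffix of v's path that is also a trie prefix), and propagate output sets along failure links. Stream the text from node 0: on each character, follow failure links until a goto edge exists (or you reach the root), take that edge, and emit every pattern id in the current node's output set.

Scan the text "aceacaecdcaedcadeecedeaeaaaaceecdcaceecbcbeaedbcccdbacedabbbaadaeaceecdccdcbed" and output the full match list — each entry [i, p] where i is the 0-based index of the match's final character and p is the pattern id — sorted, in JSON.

Construct AC machine:
Trie (insert patterns):
  n0 'ε': a→3 b→10 c→1 d→18
  n1 'c': d→2
  n2 'cd': ·  ←P0
  n3 'a': a→4 c→16 d→5
  n4 'aa': ·  ←P1
  n5 'ad': a→6
  n6 'ada': e→7
  n7 'adae': a→8
  n8 'adaea': c→9
  n9 'adaeac': ·  ←P2
  n10 'b': e→11
  n11 'be': d→12
  n12 'bed': b→13
  n13 'bedb': c→14
  n14 'bedbc': c→15
  n15 'bedbcc': ·  ←P3
  n16 'ac': e→17
  n17 'ace': ·  ←P4
  n18 'd': ·  ←P5

Failure links (BFS by depth):
  fail(1) 'c': from fail(0)=0 chase 'c': 0 ⇒ 0;  out=∅∪out(0)=∅
  fail(3) 'a': from fail(0)=0 chase 'a': 0 ⇒ 0;  out=∅∪out(0)=∅
  fail(10) 'b': from fail(0)=0 chase 'b': 0 ⇒ 0;  out=∅∪out(0)=∅
  fail(18) 'd': from fail(0)=0 chase 'd': 0 ⇒ 0;  out={5}∪out(0)={5}
  fail(2) 'cd': from fail(1)=0 chase 'd': 0 ⇒ 18;  out={0}∪out(18)={0,5}
  fail(4) 'aa': from fail(3)=0 chase 'a': 0 ⇒ 3;  out={1}∪out(3)={1}
  fail(5) 'ad': from fail(3)=0 chase 'd': 0 ⇒ 18;  out=∅∪out(18)={5}
  fail(11) 'be': from fail(10)=0 chase 'e': 0 ⇒ 0;  out=∅∪out(0)=∅
  fail(16) 'ac': from fail(3)=0 chase 'c': 0 ⇒ 1;  out=∅∪out(1)=∅
  fail(6) 'ada': from fail(5)=18 chase 'a': 18→0 ⇒ 3;  out=∅∪out(3)=∅
  fail(12) 'bed': from fail(11)=0 chase 'd': 0 ⇒ 18;  out=∅∪out(18)={5}
  fail(17) 'ace': from fail(16)=1 chase 'e': 1→0 ⇒ 0;  out={4}∪out(0)={4}
  fail(7) 'adae': from fail(6)=3 chase 'e': 3→0 ⇒ 0;  out=∅∪out(0)=∅
  fail(13) 'bedb': from fail(12)=18 chase 'b': 18→0 ⇒ 10;  out=∅∪out(10)=∅
  fail(8) 'adaea': from fail(7)=0 chase 'a': 0 ⇒ 3;  out=∅∪out(3)=∅
  fail(14) 'bedbc': from fail(13)=10 chase 'c': 10→0 ⇒ 1;  out=∅∪out(1)=∅
  fail(9) 'adaeac': from fail(8)=3 chase 'c': 3 ⇒ 16;  out={2}∪out(16)={2}
  fail(15) 'bedbcc': from fail(14)=1 chase 'c': 1→0 ⇒ 1;  out={3}∪out(1)={3}

Text stream:
[0] read 'a'  n0⇒n3
[1] read 'c'  n3⇒n16
[2] read 'e'  n16⇒n17  emit P4@[0:2]
[3] read 'a'  n17⇒n3 ·f
[4] read 'c'  n3⇒n16
[5] read 'a'  n16⇒n3 ·f
[6] read 'e'  n3⇒n0 ·f
[7] read 'c'  n0⇒n1
[8] read 'd'  n1⇒n2  emit P0@[7:8],P5@[8:8]
[9] read 'c'  n2⇒n1 ·f
[10] read 'a'  n1⇒n3 ·f
[11] read 'e'  n3⇒n0 ·f
[12] read 'd'  n0⇒n18  emit P5@[12:12]
[13] read 'c'  n18⇒n1 ·f
[14] read 'a'  n1⇒n3 ·f
[15] read 'd'  n3⇒n5  emit P5@[15:15]
[16] read 'e'  n5⇒n0 ·f
[17] read 'e'  n0⇒n0
[18] read 'c'  n0⇒n1
[19] read 'e'  n1⇒n0 ·f
[20] read 'd'  n0⇒n18  emit P5@[20:20]
[21] read 'e'  n18⇒n0 ·f
[22] read 'a'  n0⇒n3
[23] read 'e'  n3⇒n0 ·f
[24] read 'a'  n0⇒n3
[25] read 'a'  n3⇒n4  emit P1@[24:25]
[26] read 'a'  n4⇒n4 ·f  emit P1@[25:26]
[27] read 'a'  n4⇒n4 ·f  emit P1@[26:27]
[28] read 'c'  n4⇒n16 ·f
[29] read 'e'  n16⇒n17  emit P4@[27:29]
[30] read 'e'  n17⇒n0 ·f
[31] read 'c'  n0⇒n1
[32] read 'd'  n1⇒n2  emit P0@[31:32],P5@[32:32]
[33] read 'c'  n2⇒n1 ·f
[34] read 'a'  n1⇒n3 ·f
[35] read 'c'  n3⇒n16
[36] read 'e'  n16⇒n17  emit P4@[34:36]
[37] read 'e'  n17⇒n0 ·f
[38] read 'c'  n0⇒n1
[39] read 'b'  n1⇒n10 ·f
[40] read 'c'  n10⇒n1 ·f
[41] read 'b'  n1⇒n10 ·f
[42] read 'e'  n10⇒n11
[43] read 'a'  n11⇒n3 ·f
[44] read 'e'  n3⇒n0 ·f
[45] read 'd'  n0⇒n18  emit P5@[45:45]
[46] read 'b'  n18⇒n10 ·f
[47] read 'c'  n10⇒n1 ·f
[48] read 'c'  n1⇒n1 ·f
[49] read 'c'  n1⇒n1 ·f
[50] read 'd'  n1⇒n2  emit P0@[49:50],P5@[50:50]
[51] read 'b'  n2⇒n10 ·f
[52] read 'a'  n10⇒n3 ·f
[53] read 'c'  n3⇒n16
[54] read 'e'  n16⇒n17  emit P4@[52:54]
[55] read 'd'  n17⇒n18 ·f  emit P5@[55:55]
[56] read 'a'  n18⇒n3 ·f
[57] read 'b'  n3⇒n10 ·f
[58] read 'b'  n10⇒n10 ·f
[59] read 'b'  n10⇒n10 ·f
[60] read 'a'  n10⇒n3 ·f
[61] read 'a'  n3⇒n4  emit P1@[60:61]
[62] read 'd'  n4⇒n5 ·f  emit P5@[62:62]
[63] read 'a'  n5⇒n6
[64] read 'e'  n6⇒n7
[65] read 'a'  n7⇒n8
[66] read 'c'  n8⇒n9  emit P2@[61:66]
[67] read 'e'  n9⇒n17 ·f  emit P4@[65:67]
[68] read 'e'  n17⇒n0 ·f
[69] read 'c'  n0⇒n1
[70] read 'd'  n1⇒n2  emit P0@[69:70],P5@[70:70]
[71] read 'c'  n2⇒n1 ·f
[72] read 'c'  n1⇒n1 ·f
[73] read 'd'  n1⇒n2  emit P0@[72:73],P5@[73:73]
[74] read 'c'  n2⇒n1 ·f
[75] read 'b'  n1⇒n10 ·f
[76] read 'e'  n10⇒n11
[77] read 'd'  n11⇒n12  emit P5@[77:77]

Matches: [[2,4],[8,0],[8,5],[12,5],[15,5],[20,5],[25,1],[26,1],[27,1],[29,4],[32,0],[32,5],[36,4],[45,5],[50,0],[50,5],[54,4],[55,5],[61,1],[62,5],[66,2],[67,4],[70,0],[70,5],[73,0],[73,5],[77,5]]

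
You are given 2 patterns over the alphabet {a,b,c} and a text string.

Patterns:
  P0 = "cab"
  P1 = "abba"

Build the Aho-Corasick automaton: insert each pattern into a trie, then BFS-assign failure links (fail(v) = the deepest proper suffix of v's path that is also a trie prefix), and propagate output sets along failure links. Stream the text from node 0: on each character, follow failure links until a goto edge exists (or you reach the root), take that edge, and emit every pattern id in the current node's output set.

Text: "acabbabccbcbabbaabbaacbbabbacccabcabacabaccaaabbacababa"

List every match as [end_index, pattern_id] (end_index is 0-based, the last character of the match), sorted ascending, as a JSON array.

Construct AC machine:
Trie nodes:
  n0 'ε': a→4 c→1
  n1 'c': a→2
  n2 'ca': b→3
  n3 'cab': ·  [P0 ends]
  n4 'a': b→5
  n5 'ab': b→6
  n6 'abb': a→7
  n7 'abba': ·  [P1 ends]

BFS fail/out derivation:
  n1('c'): parent n0 fail=0; on 'c' 0 → fail=0;  out ∅∪∅=∅
  n4('a'): parent n0 fail=0; on 'a' 0 → fail=0;  out ∅∪∅=∅
  n2('ca'): parent n1 fail=0; on 'a' 0 → fail=4;  out ∅∪∅=∅
  n5('ab'): parent n4 fail=0; on 'b' 0 → fail=0;  out ∅∪∅=∅
  n3('cab'): parent n2 fail=4; on 'b' 4 → fail=5;  out {0}∪∅={0}
  n6('abb'): parent n5 fail=0; on 'b' 0 → fail=0;  out ∅∪∅=∅
  n7('abba'): parent n6 fail=0; on 'a' 0 → fail=4;  out {1}∪∅={1}

Scan:
pos 0 'a': at 4
pos 1 'c': at 1 (fail-walked)
pos 2 'a': at 2
pos 3 'b': at 3  emit P0@[1:3]
pos 4 'b': at 6 (fail-walked)
pos 5 'a': at 7  emit P1@[2:5]
pos 6 'b': at 5 (fail-walked)
pos 7 'c': at 1 (fail-walked)
pos 8 'c': at 1 (fail-walked)
pos 9 'b': at 0 (fail-walked)
pos 10 'c': at 1
pos 11 'b': at 0 (fail-walked)
pos 12 'a': at 4
pos 13 'b': at 5
pos 14 'b': at 6
pos 15 'a': at 7  emit P1@[12:15]
pos 16 'a': at 4 (fail-walked)
pos 17 'b': at 5
pos 18 'b': at 6
pos 19 'a': at 7  emit P1@[16:19]
pos 20 'a': at 4 (fail-walked)
pos 21 'c': at 1 (fail-walked)
pos 22 'b': at 0 (fail-walked)
pos 23 'b': at 0
pos 24 'a': at 4
pos 25 'b': at 5
pos 26 'b': at 6
pos 27 'a': at 7  emit P1@[24:27]
pos 28 'c': at 1 (fail-walked)
pos 29 'c': at 1 (fail-walked)
pos 30 'c': at 1 (fail-walked)
pos 31 'a': at 2
pos 32 'b': at 3  emit P0@[30:32]
pos 33 'c': at 1 (fail-walked)
pos 34 'a': at 2
pos 35 'b': at 3  emit P0@[33:35]
pos 36 'a': at 4 (fail-walked)
pos 37 'c': at 1 (fail-walked)
pos 38 'a': at 2
pos 39 'b': at 3  emit P0@[37:39]
pos 40 'a': at 4 (fail-walked)
pos 41 'c': at 1 (fail-walked)
pos 42 'c': at 1 (fail-walked)
pos 43 'a': at 2
pos 44 'a': at 4 (fail-walked)
pos 45 'a': at 4 (fail-walked)
pos 46 'b': at 5
pos 47 'b': at 6
pos 48 'a': at 7  emit P1@[45:48]
pos 49 'c': at 1 (fail-walked)
pos 50 'a': at 2
pos 51 'b': at 3  emit P0@[49:51]
pos 52 'a': at 4 (fail-walked)
pos 53 'b': at 5
pos 54 'a': at 4 (fail-walked)

Matches: [[3,0],[5,1],[15,1],[19,1],[27,1],[32,0],[35,0],[39,0],[48,1],[51,0]]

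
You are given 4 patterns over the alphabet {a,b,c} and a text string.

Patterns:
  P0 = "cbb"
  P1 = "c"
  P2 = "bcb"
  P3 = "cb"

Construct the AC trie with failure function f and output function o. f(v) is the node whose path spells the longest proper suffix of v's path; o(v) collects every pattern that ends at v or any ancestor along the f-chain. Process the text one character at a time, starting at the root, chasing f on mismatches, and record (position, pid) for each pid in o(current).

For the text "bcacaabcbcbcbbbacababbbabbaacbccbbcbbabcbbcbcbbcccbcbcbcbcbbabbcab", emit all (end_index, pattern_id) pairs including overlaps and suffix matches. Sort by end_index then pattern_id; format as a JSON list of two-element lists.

Build:
Trie (insert patterns):
  0='ε' goto b→4 c→1
  1='c' goto b→2  ←P1
  2='cb' goto b→3  ←P3
  3='cbb' goto ·  ←P0
  4='b' goto c→5
  5='bc' goto b→6
  6='bcb' goto ·  ←P2

Failure links (BFS by depth):
  fail(1) 'c': from fail(0)=0 chase 'c': 0 ⇒ 0;  out={1}∪out(0)={1}
  fail(4) 'b': from fail(0)=0 chase 'b': 0 ⇒ 0;  out=∅∪out(0)=∅
  fail(2) 'cb': from fail(1)=0 chase 'b': 0 ⇒ 4;  out={3}∪out(4)={3}
  fail(5) 'bc': from fail(4)=0 chase 'c': 0 ⇒ 1;  out=∅∪out(1)={1}
  fail(3) 'cbb': from fail(2)=4 chase 'b': 4→0 ⇒ 4;  out={0}∪out(4)={0}
  fail(6) 'bcb': from fail(5)=1 chase 'b': 1 ⇒ 2;  out={2}∪out(2)={2,3}

Scan:
i=0 'b': node 0→4
i=1 'c': node 4→5  → match P1@[1:1]
i=2 'a': node 5→0 (via fail)
i=3 'c': node 0→1  → match P1@[3:3]
i=4 'a': node 1→0 (via fail)
i=5 'a': node 0→0
i=6 'b': node 0→4
i=7 'c': node 4→5  → match P1@[7:7]
i=8 'b': node 5→6  → match P2@[6:8],P3@[7:8]
i=9 'c': node 6→5 (via fail)  → match P1@[9:9]
i=10 'b': node 5→6  → match P2@[8:10],P3@[9:10]
i=11 'c': node 6→5 (via fail)  → match P1@[11:11]
i=12 'b': node 5→6  → match P2@[10:12],P3@[11:12]
i=13 'b': node 6→3 (via fail)  → match P0@[11:13]
i=14 'b': node 3→4 (via fail)
i=15 'a': node 4→0 (via fail)
i=16 'c': node 0→1  → match P1@[16:16]
i=17 'a': node 1→0 (via fail)
i=18 'b': node 0→4
i=19 'a': node 4→0 (via fail)
i=20 'b': node 0→4
i=21 'b': node 4→4 (via fail)
i=22 'b': node 4→4 (via fail)
i=23 'a': node 4→0 (via fail)
i=24 'b': node 0→4
i=25 'b': node 4→4 (via fail)
i=26 'a': node 4→0 (via fail)
i=27 'a': node 0→0
i=28 'c': node 0→1  → match P1@[28:28]
i=29 'b': node 1→2  → match P3@[28:29]
i=30 'c': node 2→5 (via fail)  → match P1@[30:30]
i=31 'c': node 5→1 (via fail)  → match P1@[31:31]
i=32 'b': node 1→2  → match P3@[31:32]
i=33 'b': node 2→3  → match P0@[31:33]
i=34 'c': node 3→5 (via fail)  → match P1@[34:34]
i=35 'b': node 5→6  → match P2@[33:35],P3@[34:35]
i=36 'b': node 6→3 (via fail)  → match P0@[34:36]
i=37 'a': node 3→0 (via fail)
i=38 'b': node 0→4
i=39 'c': node 4→5  → match P1@[39:39]
i=40 'b': node 5→6  → match P2@[38:40],P3@[39:40]
i=41 'b': node 6→3 (via fail)  → match P0@[39:41]
i=42 'c': node 3→5 (via fail)  → match P1@[42:42]
i=43 'b': node 5→6  → match P2@[41:43],P3@[42:43]
i=44 'c': node 6→5 (via fail)  → match P1@[44:44]
i=45 'b': node 5→6  → match P2@[43:45],P3@[44:45]
i=46 'b': node 6→3 (via fail)  → match P0@[44:46]
i=47 'c': node 3→5 (via fail)  → match P1@[47:47]
i=48 'c': node 5→1 (via fail)  → match P1@[48:48]
i=49 'c': node 1→1 (via fail)  → match P1@[49:49]
i=50 'b': node 1→2  → match P3@[49:50]
i=51 'c': node 2→5 (via fail)  → match P1@[51:51]
i=52 'b': node 5→6  → match P2@[50:52],P3@[51:52]
i=53 'c': node 6→5 (via fail)  → match P1@[53:53]
i=54 'b': node 5→6  → match P2@[52:54],P3@[53:54]
i=55 'c': node 6→5 (via fail)  → match P1@[55:55]
i=56 'b': node 5→6  → match P2@[54:56],P3@[55:56]
i=57 'c': node 6→5 (via fail)  → match P1@[57:57]
i=58 'b': node 5→6  → match P2@[56:58],P3@[57:58]
i=59 'b': node 6→3 (via fail)  → match P0@[57:59]
i=60 'a': node 3→0 (via fail)
i=61 'b': node 0→4
i=62 'b': node 4→4 (via fail)
i=63 'c': node 4→5  → match P1@[63:63]
i=64 'a': node 5→0 (via fail)
i=65 'b': node 0→4

Result: [[1,1],[3,1],[7,1],[8,2],[8,3],[9,1],[10,2],[10,3],[11,1],[12,2],[12,3],[13,0],[16,1],[28,1],[29,3],[30,1],[31,1],[32,3],[33,0],[34,1],[35,2],[35,3],[36,0],[39,1],[40,2],[40,3],[41,0],[42,1],[43,2],[43,3],[44,1],[45,2],[45,3],[46,0],[47,1],[48,1],[49,1],[50,3],[51,1],[52,2],[52,3],[53,1],[54,2],[54,3],[55,1],[56,2],[56,3],[57,1],[58,2],[58,3],[59,0],[63,1]]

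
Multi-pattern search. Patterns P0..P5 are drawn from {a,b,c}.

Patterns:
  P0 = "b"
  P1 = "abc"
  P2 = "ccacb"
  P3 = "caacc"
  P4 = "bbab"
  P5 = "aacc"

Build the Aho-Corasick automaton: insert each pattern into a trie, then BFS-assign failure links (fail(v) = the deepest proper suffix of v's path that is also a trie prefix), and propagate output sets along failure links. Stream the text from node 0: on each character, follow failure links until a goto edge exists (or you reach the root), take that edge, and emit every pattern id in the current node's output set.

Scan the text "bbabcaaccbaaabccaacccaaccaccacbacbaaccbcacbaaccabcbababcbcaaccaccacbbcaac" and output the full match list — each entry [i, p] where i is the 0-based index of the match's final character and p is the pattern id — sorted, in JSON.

Build:
Trie (insert patterns):
  0='ε' goto a→2 b→1 c→5
  1='b' goto b→14  [P0 ends]
  2='a' goto a→17 b→3
  3='ab' goto c→4
  4='abc' goto ·  [P1 ends]
  5='c' goto a→10 c→6
  6='cc' goto a→7
  7='cca' goto c→8
  8='ccac' goto b→9
  9='ccacb' goto ·  [P2 ends]
  10='ca' goto a→11
  11='caa' goto c→12
  12='caac' goto c→13
  13='caacc' goto ·  [P3 ends]
  14='bb' goto a→15
  15='bba' goto b→16
  16='bbab' goto ·  [P4 ends]
  17='aa' goto c→18
  18='aac' goto c→19
  19='aacc' goto ·  [P5 ends]

BFS fail/out derivation:
  n1('b'): parent n0 fail=0; on 'b' 0 → fail=0;  out {0}∪∅={0}
  n2('a'): parent n0 fail=0; on 'a' 0 → fail=0;  out ∅∪∅=∅
  n5('c'): parent n0 fail=0; on 'c' 0 → fail=0;  out ∅∪∅=∅
  n3('ab'): parent n2 fail=0; on 'b' 0 → fail=1;  out ∅∪{0}={0}
  n6('cc'): parent n5 fail=0; on 'c' 0 → fail=5;  out ∅∪∅=∅
  n10('ca'): parent n5 fail=0; on 'a' 0 → fail=2;  out ∅∪∅=∅
  n14('bb'): parent n1 fail=0; on 'b' 0 → fail=1;  out ∅∪{0}={0}
  n17('aa'): parent n2 fail=0; on 'a' 0 → fail=2;  out ∅∪∅=∅
  n4('abc'): parent n3 fail=1; on 'c' 1→0 → fail=5;  out {1}∪∅={1}
  n7('cca'): parent n6 fail=5; on 'a' 5 → fail=10;  out ∅∪∅=∅
  n11('caa'): parent n10 fail=2; on 'a' 2 → fail=17;  out ∅∪∅=∅
  n15('bba'): parent n14 fail=1; on 'a' 1→0 → fail=2;  out ∅∪∅=∅
  n18('aac'): parent n17 fail=2; on 'c' 2→0 → fail=5;  out ∅∪∅=∅
  n8('ccac'): parent n7 fail=10; on 'c' 10→2→0 → fail=5;  out ∅∪∅=∅
  n12('caac'): parent n11 fail=17; on 'c' 17 → fail=18;  out ∅∪∅=∅
  n16('bbab'): parent n15 fail=2; on 'b' 2 → fail=3;  out {4}∪{0}={0,4}
  n19('aacc'): parent n18 fail=5; on 'c' 5 → fail=6;  out {5}∪∅={5}
  n9('ccacb'): parent n8 fail=5; on 'b' 5→0 → fail=1;  out {2}∪{0}={0,2}
  n13('caacc'): parent n12 fail=18; on 'c' 18 → fail=19;  out {3}∪{5}={3,5}

Scan:
pos 0 'b': at 1  → match P0@[0:0]
pos 1 'b': at 14  → match P0@[1:1]
pos 2 'a': at 15
pos 3 'b': at 16  → match P0@[3:3],P4@[0:3]
pos 4 'c': at 4 ·f  → match P1@[2:4]
pos 5 'a': at 10 ·f
pos 6 'a': at 11
pos 7 'c': at 12
pos 8 'c': at 13  → match P3@[4:8],P5@[5:8]
pos 9 'b': at 1 ·f  → match P0@[9:9]
pos 10 'a': at 2 ·f
pos 11 'a': at 17
pos 12 'a': at 17 ·f
pos 13 'b': at 3 ·f  → match P0@[13:13]
pos 14 'c': at 4  → match P1@[12:14]
pos 15 'c': at 6 ·f
pos 16 'a': at 7
pos 17 'a': at 11 ·f
pos 18 'c': at 12
pos 19 'c': at 13  → match P3@[15:19],P5@[16:19]
pos 20 'c': at 6 ·f
pos 21 'a': at 7
pos 22 'a': at 11 ·f
pos 23 'c': at 12
pos 24 'c': at 13  → match P3@[20:24],P5@[21:24]
pos 25 'a': at 7 ·f
pos 26 'c': at 8
pos 27 'c': at 6 ·f
pos 28 'a': at 7
pos 29 'c': at 8
pos 30 'b': at 9  → match P0@[30:30],P2@[26:30]
pos 31 'a': at 2 ·f
pos 32 'c': at 5 ·f
pos 33 'b': at 1 ·f  → match P0@[33:33]
pos 34 'a': at 2 ·f
pos 35 'a': at 17
pos 36 'c': at 18
pos 37 'c': at 19  → match P5@[34:37]
pos 38 'b': at 1 ·f  → match P0@[38:38]
pos 39 'c': at 5 ·f
pos 40 'a': at 10
pos 41 'c': at 5 ·f
pos 42 'b': at 1 ·f  → match P0@[42:42]
pos 43 'a': at 2 ·f
pos 44 'a': at 17
pos 45 'c': at 18
pos 46 'c': at 19  → match P5@[43:46]
pos 47 'a': at 7 ·f
pos 48 'b': at 3 ·f  → match P0@[48:48]
pos 49 'c': at 4  → match P1@[47:49]
pos 50 'b': at 1 ·f  → match P0@[50:50]
pos 51 'a': at 2 ·f
pos 52 'b': at 3  → match P0@[52:52]
pos 53 'a': at 2 ·f
pos 54 'b': at 3  → match P0@[54:54]
pos 55 'c': at 4  → match P1@[53:55]
pos 56 'b': at 1 ·f  → match P0@[56:56]
pos 57 'c': at 5 ·f
pos 58 'a': at 10
pos 59 'a': at 11
pos 60 'c': at 12
pos 61 'c': at 13  → match P3@[57:61],P5@[58:61]
pos 62 'a': at 7 ·f
pos 63 'c': at 8
pos 64 'c': at 6 ·f
pos 65 'a': at 7
pos 66 'c': at 8
pos 67 'b': at 9  → match P0@[67:67],P2@[63:67]
pos 68 'b': at 14 ·f  → match P0@[68:68]
pos 69 'c': at 5 ·f
pos 70 'a': at 10
pos 71 'a': at 11
pos 72 'c': at 12

Matches: [[0,0],[1,0],[3,0],[3,4],[4,1],[8,3],[8,5],[9,0],[13,0],[14,1],[19,3],[19,5],[24,3],[24,5],[30,0],[30,2],[33,0],[37,5],[38,0],[42,0],[46,5],[48,0],[49,1],[50,0],[52,0],[54,0],[55,1],[56,0],[61,3],[61,5],[67,0],[67,2],[68,0]]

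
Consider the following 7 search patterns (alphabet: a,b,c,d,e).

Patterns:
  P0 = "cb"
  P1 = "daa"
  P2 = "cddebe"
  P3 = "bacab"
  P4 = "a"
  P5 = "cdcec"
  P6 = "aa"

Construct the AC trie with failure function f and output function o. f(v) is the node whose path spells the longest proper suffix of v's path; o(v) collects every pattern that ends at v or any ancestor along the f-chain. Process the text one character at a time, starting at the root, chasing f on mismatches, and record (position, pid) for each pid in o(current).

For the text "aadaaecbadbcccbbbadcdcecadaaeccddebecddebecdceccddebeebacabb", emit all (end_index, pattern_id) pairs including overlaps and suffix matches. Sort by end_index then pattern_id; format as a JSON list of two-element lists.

Build automaton:
Trie nodes:
  n0 'ε': a→16 b→11 c→1 d→3
  n1 'c': b→2 d→6
  n2 'cb': ·  ←P0
  n3 'd': a→4
  n4 'da': a→5
  n5 'daa': ·  ←P1
  n6 'cd': c→17 d→7
  n7 'cdd': e→8
  n8 'cdde': b→9
  n9 'cddeb': e→10
  n10 'cddebe': ·  ←P2
  n11 'b': a→12
  n12 'ba': c→13
  n13 'bac': a→14
  n14 'baca': b→15
  n15 'bacab': ·  ←P3
  n16 'a': a→20  ←P4
  n17 'cdc': e→18
  n18 'cdce': c→19
  n19 'cdcec': ·  ←P5
  n20 'aa': ·  ←P6

Failure links (BFS by depth):
  fail(1) 'c': from fail(0)=0 chase 'c': 0 ⇒ 0;  out=∅∪out(0)=∅
  fail(3) 'd': from fail(0)=0 chase 'd': 0 ⇒ 0;  out=∅∪out(0)=∅
  fail(11) 'b': from fail(0)=0 chase 'b': 0 ⇒ 0;  out=∅∪out(0)=∅
  fail(16) 'a': from fail(0)=0 chase 'a': 0 ⇒ 0;  out={4}∪out(0)={4}
  fail(2) 'cb': from fail(1)=0 chase 'b': 0 ⇒ 11;  out={0}∪out(11)={0}
  fail(4) 'da': from fail(3)=0 chase 'a': 0 ⇒ 16;  out=∅∪out(16)={4}
  fail(6) 'cd': from fail(1)=0 chase 'd': 0 ⇒ 3;  out=∅∪out(3)=∅
  fail(12) 'ba': from fail(11)=0 chase 'a': 0 ⇒ 16;  out=∅∪out(16)={4}
  fail(20) 'aa': from fail(16)=0 chase 'a': 0 ⇒ 16;  out={6}∪out(16)={4,6}
  fail(5) 'daa': from fail(4)=16 chase 'a': 16 ⇒ 20;  out={1}∪out(20)={1,4,6}
  fail(7) 'cdd': from fail(6)=3 chase 'd': 3→0 ⇒ 3;  out=∅∪out(3)=∅
  fail(13) 'bac': from fail(12)=16 chase 'c': 16→0 ⇒ 1;  out=∅∪out(1)=∅
  fail(17) 'cdc': from fail(6)=3 chase 'c': 3→0 ⇒ 1;  out=∅∪out(1)=∅
  fail(8) 'cdde': from fail(7)=3 chase 'e': 3→0 ⇒ 0;  out=∅∪out(0)=∅
  fail(14) 'baca': from fail(13)=1 chase 'a': 1→0 ⇒ 16;  out=∅∪out(16)={4}
  fail(18) 'cdce': from fail(17)=1 chase 'e': 1→0 ⇒ 0;  out=∅∪out(0)=∅
  fail(9) 'cddeb': from fail(8)=0 chase 'b': 0 ⇒ 11;  out=∅∪out(11)=∅
  fail(15) 'bacab': from fail(14)=16 chase 'b': 16→0 ⇒ 11;  out={3}∪out(11)={3}
  fail(19) 'cdcec': from fail(18)=0 chase 'c': 0 ⇒ 1;  out={5}∪out(1)={5}
  fail(10) 'cddebe': from fail(9)=11 chase 'e': 11→0 ⇒ 0;  out={2}∪out(0)={2}

Text stream:
[0] read 'a'  n0⇒n16  ** P4@[0:0]
[1] read 'a'  n16⇒n20  ** P4@[1:1],P6@[0:1]
[2] read 'd'  n20⇒n3 (fail-walked)
[3] read 'a'  n3⇒n4  ** P4@[3:3]
[4] read 'a'  n4⇒n5  ** P1@[2:4],P4@[4:4],P6@[3:4]
[5] read 'e'  n5⇒n0 (fail-walked)
[6] read 'c'  n0⇒n1
[7] read 'b'  n1⇒n2  ** P0@[6:7]
[8] read 'a'  n2⇒n12 (fail-walked)  ** P4@[8:8]
[9] read 'd'  n12⇒n3 (fail-walked)
[10] read 'b'  n3⇒n11 (fail-walked)
[11] read 'c'  n11⇒n1 (fail-walked)
[12] read 'c'  n1⇒n1 (fail-walked)
[13] read 'c'  n1⇒n1 (fail-walked)
[14] read 'b'  n1⇒n2  ** P0@[13:14]
[15] read 'b'  n2⇒n11 (fail-walked)
[16] read 'b'  n11⇒n11 (fail-walked)
[17] read 'a'  n11⇒n12  ** P4@[17:17]
[18] read 'd'  n12⇒n3 (fail-walked)
[19] read 'c'  n3⇒n1 (fail-walked)
[20] read 'd'  n1⇒n6
[21] read 'c'  n6⇒n17
[22] read 'e'  n17⇒n18
[23] read 'c'  n18⇒n19  ** P5@[19:23]
[24] read 'a'  n19⇒n16 (fail-walked)  ** P4@[24:24]
[25] read 'd'  n16⇒n3 (fail-walked)
[26] read 'a'  n3⇒n4  ** P4@[26:26]
[27] read 'a'  n4⇒n5  ** P1@[25:27],P4@[27:27],P6@[26:27]
[28] read 'e'  n5⇒n0 (fail-walked)
[29] read 'c'  n0⇒n1
[30] read 'c'  n1⇒n1 (fail-walked)
[31] read 'd'  n1⇒n6
[32] read 'd'  n6⇒n7
[33] read 'e'  n7⇒n8
[34] read 'b'  n8⇒n9
[35] read 'e'  n9⇒n10  ** P2@[30:35]
[36] read 'c'  n10⇒n1 (fail-walked)
[37] read 'd'  n1⇒n6
[38] read 'd'  n6⇒n7
[39] read 'e'  n7⇒n8
[40] read 'b'  n8⇒n9
[41] read 'e'  n9⇒n10  ** P2@[36:41]
[42] read 'c'  n10⇒n1 (fail-walked)
[43] read 'd'  n1⇒n6
[44] read 'c'  n6⇒n17
[45] read 'e'  n17⇒n18
[46] read 'c'  n18⇒n19  ** P5@[42:46]
[47] read 'c'  n19⇒n1 (fail-walked)
[48] read 'd'  n1⇒n6
[49] read 'd'  n6⇒n7
[50] read 'e'  n7⇒n8
[51] read 'b'  n8⇒n9
[52] read 'e'  n9⇒n10  ** P2@[47:52]
[53] read 'e'  n10⇒n0 (fail-walked)
[54] read 'b'  n0⇒n11
[55] read 'a'  n11⇒n12  ** P4@[55:55]
[56] read 'c'  n12⇒n13
[57] read 'a'  n13⇒n14  ** P4@[57:57]
[58] read 'b'  n14⇒n15  ** P3@[54:58]
[59] read 'b'  n15⇒n11 (fail-walked)

Result: [[0,4],[1,4],[1,6],[3,4],[4,1],[4,4],[4,6],[7,0],[8,4],[14,0],[17,4],[23,5],[24,4],[26,4],[27,1],[27,4],[27,6],[35,2],[41,2],[46,5],[52,2],[55,4],[57,4],[58,3]]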